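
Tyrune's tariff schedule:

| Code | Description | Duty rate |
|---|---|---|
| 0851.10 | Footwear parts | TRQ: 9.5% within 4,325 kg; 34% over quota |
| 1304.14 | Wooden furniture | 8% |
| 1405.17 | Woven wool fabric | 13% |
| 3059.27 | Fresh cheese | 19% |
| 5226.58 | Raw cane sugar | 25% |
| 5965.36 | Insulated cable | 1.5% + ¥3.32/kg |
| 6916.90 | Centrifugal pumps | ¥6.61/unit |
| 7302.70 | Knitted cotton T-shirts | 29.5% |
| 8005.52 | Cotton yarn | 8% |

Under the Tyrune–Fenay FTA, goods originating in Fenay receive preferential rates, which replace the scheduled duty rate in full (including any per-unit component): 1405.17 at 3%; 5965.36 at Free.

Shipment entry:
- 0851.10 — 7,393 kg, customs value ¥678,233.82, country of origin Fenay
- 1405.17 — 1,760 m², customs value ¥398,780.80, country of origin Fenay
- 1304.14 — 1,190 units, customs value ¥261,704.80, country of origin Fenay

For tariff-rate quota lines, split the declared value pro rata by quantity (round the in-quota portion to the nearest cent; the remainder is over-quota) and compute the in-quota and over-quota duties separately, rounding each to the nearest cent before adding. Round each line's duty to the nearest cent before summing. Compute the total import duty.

¥166,289.30

Line 1 (0851.10, Fenay, 7,393 kg, ¥678,233.82):
Code 0851.10 is under a tariff-rate quota (threshold 4,325 kg). In-quota: 4,325 kg at 9.5%; over-quota: 3,068 kg at 34%.
Pro-rata value split: in-quota = ¥678,233.82 × 4,325/7,393 = ¥396,775.50; over-quota = ¥678,233.82 − ¥396,775.50 = ¥281,458.32.
In-quota duty = ¥396,775.50 × 9.5% = ¥37,693.67. Over-quota duty = ¥281,458.32 × 34% = ¥95,695.83.
Line duty = ¥37,693.67 + ¥95,695.83 = ¥133,389.50.
Line 2 (1405.17, Fenay, 1,760 m², ¥398,780.80):
Base rate for 1405.17 is 13%.
Origin Fenay qualifies under the Tyrune–Fenay agreement and 1405.17 is covered: preferential rate 3% applies instead.
Duty = ¥398,780.80 × 3% = ¥11,963.42.
Line 3 (1304.14, Fenay, 1,190 units, ¥261,704.80):
Base rate for 1304.14 is 8%.
Origin Fenay is the FTA partner but 1304.14 is not on the preference list; base rate stands.
Duty = ¥261,704.80 × 8% = ¥20,936.38.
Total = ¥133,389.50 + ¥11,963.42 + ¥20,936.38 = ¥166,289.30.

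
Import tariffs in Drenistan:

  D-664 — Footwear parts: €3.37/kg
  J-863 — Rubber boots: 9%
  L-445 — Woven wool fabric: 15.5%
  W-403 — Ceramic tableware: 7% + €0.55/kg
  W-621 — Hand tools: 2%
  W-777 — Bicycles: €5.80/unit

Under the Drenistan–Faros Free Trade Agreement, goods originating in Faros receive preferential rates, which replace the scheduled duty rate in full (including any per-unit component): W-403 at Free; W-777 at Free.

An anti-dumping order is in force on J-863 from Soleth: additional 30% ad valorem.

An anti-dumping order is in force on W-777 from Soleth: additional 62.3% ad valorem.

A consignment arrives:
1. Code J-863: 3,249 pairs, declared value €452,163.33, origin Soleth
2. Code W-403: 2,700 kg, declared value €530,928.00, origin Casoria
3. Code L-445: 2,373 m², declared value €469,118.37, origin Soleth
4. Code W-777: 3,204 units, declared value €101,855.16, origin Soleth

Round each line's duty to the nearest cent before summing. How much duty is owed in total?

€369,745.97

Line 1 (J-863, Soleth, 3,249 pairs, €452,163.33):
Base rate for J-863 is 9%.
Additional duty on J-863 from Soleth: +30%. Applied ad valorem rate: 9% + 30% = 39%.
Duty = €452,163.33 × 39% = €176,343.70.
Line 2 (W-403, Casoria, 2,700 kg, €530,928.00):
Base rate for W-403 is 7% + €0.55/kg.
W-403 has an FTA preferential rate, but origin Casoria is not Faros; base rate stands.
Duty = €530,928.00 × 7% + 2,700 × €0.55 = €38,649.96.
Line 3 (L-445, Soleth, 2,373 m², €469,118.37):
Base rate for L-445 is 15.5%.
Duty = €469,118.37 × 15.5% = €72,713.35.
Line 4 (W-777, Soleth, 3,204 units, €101,855.16):
Base rate for W-777 is €5.80/unit.
W-777 has an FTA preferential rate, but origin Soleth is not Faros; base rate stands.
Additional duty on W-777 from Soleth: +62.3% ad valorem. Applied ad valorem rate = 62.3%.
Duty = €101,855.16 × 62.3% + 3,204 × €5.80 = €82,038.96.
Total = €176,343.70 + €38,649.96 + €72,713.35 + €82,038.96 = €369,745.97.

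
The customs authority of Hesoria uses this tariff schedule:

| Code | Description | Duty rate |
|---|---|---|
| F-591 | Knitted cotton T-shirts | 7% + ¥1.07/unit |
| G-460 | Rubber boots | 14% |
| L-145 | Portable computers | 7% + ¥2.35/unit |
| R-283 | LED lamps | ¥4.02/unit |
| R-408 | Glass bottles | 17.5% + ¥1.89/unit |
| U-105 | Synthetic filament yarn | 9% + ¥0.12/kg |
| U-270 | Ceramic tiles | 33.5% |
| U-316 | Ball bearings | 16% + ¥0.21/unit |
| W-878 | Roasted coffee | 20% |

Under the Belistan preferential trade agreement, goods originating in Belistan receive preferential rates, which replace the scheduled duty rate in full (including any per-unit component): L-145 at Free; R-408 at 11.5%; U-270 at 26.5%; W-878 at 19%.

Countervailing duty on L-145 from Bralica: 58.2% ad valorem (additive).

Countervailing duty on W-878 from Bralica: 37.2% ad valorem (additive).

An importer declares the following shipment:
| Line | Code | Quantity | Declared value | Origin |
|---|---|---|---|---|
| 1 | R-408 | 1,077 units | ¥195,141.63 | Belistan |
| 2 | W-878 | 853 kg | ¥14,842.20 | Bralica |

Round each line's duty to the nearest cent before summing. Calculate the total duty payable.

¥30,931.03

Line 1 (R-408, Belistan, 1,077 units, ¥195,141.63):
Base rate for R-408 is 17.5% + ¥1.89/unit.
Origin Belistan qualifies under the Hesoria–Belistan agreement and R-408 is covered: preferential rate 11.5% applies instead.
Duty = ¥195,141.63 × 11.5% = ¥22,441.29.
Line 2 (W-878, Bralica, 853 kg, ¥14,842.20):
Base rate for W-878 is 20%.
W-878 has an FTA preferential rate, but origin Bralica is not Belistan; base rate stands.
Additional duty on W-878 from Bralica: +37.2%. Applied ad valorem rate: 20% + 37.2% = 57.2%.
Duty = ¥14,842.20 × 57.2% = ¥8,489.74.
Total = ¥22,441.29 + ¥8,489.74 = ¥30,931.03.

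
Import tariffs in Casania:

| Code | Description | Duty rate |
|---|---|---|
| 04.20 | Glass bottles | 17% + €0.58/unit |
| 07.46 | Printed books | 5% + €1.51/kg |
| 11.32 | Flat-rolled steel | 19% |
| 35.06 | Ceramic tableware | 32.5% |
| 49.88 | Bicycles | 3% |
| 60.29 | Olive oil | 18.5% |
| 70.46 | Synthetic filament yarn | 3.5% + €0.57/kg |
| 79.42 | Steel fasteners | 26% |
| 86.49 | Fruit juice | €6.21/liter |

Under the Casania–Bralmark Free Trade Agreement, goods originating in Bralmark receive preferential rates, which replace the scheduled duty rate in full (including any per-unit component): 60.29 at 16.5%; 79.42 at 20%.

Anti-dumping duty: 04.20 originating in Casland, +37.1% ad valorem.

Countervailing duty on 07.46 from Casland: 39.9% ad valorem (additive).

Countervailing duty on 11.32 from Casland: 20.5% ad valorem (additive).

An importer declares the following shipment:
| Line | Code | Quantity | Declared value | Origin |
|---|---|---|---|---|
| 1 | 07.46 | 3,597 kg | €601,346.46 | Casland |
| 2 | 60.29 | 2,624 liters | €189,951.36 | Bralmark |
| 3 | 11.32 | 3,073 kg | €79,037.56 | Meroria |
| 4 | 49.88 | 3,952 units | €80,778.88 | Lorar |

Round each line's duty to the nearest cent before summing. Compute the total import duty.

€324,218.51

Line 1 (07.46, Casland, 3,597 kg, €601,346.46):
Base rate for 07.46 is 5% + €1.51/kg.
Additional duty on 07.46 from Casland: +39.9%. Applied ad valorem rate: 5% + 39.9% = 44.9%.
Duty = €601,346.46 × 44.9% + 3,597 × €1.51 = €275,436.03.
Line 2 (60.29, Bralmark, 2,624 liters, €189,951.36):
Base rate for 60.29 is 18.5%.
Origin Bralmark qualifies under the Casania–Bralmark agreement and 60.29 is covered: preferential rate 16.5% applies instead.
Duty = €189,951.36 × 16.5% = €31,341.97.
Line 3 (11.32, Meroria, 3,073 kg, €79,037.56):
Base rate for 11.32 is 19%.
The additional-duty order on 11.32 targets Casland, not Meroria; it does not apply.
Duty = €79,037.56 × 19% = €15,017.14.
Line 4 (49.88, Lorar, 3,952 units, €80,778.88):
Base rate for 49.88 is 3%.
Duty = €80,778.88 × 3% = €2,423.37.
Total = €275,436.03 + €31,341.97 + €15,017.14 + €2,423.37 = €324,218.51.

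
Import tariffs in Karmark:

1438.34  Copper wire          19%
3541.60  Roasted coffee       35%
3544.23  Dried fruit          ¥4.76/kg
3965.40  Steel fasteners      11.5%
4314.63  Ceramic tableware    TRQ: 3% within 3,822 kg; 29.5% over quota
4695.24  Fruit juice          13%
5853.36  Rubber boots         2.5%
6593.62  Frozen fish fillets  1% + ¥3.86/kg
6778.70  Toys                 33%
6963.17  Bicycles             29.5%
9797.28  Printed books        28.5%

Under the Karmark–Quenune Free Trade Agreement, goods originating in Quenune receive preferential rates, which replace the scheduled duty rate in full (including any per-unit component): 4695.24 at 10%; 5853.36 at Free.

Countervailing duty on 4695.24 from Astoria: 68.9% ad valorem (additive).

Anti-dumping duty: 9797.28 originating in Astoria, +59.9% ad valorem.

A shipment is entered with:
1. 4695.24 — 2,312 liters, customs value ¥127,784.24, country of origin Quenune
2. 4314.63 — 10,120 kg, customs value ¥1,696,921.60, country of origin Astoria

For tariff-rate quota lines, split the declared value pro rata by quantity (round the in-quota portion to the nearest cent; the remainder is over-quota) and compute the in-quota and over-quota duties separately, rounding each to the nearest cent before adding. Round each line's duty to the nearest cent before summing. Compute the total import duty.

Line 1 (4695.24, Quenune, 2,312 liters, ¥127,784.24):
Base rate for 4695.24 is 13%.
Origin Quenune qualifies under the Karmark–Quenune agreement and 4695.24 is covered: preferential rate 10% applies instead.
The additional-duty order on 4695.24 targets Astoria, not Quenune; it does not apply.
Duty = ¥127,784.24 × 10% = ¥12,778.42.
Line 2 (4314.63, Astoria, 10,120 kg, ¥1,696,921.60):
Code 4314.63 is under a tariff-rate quota (threshold 3,822 kg). In-quota: 3,822 kg at 3%; over-quota: 6,298 kg at 29.5%.
Pro-rata value split: in-quota = ¥1,696,921.60 × 3,822/10,120 = ¥640,872.96; over-quota = ¥1,696,921.60 − ¥640,872.96 = ¥1,056,048.64.
In-quota duty = ¥640,872.96 × 3% = ¥19,226.19. Over-quota duty = ¥1,056,048.64 × 29.5% = ¥311,534.35.
Line duty = ¥19,226.19 + ¥311,534.35 = ¥330,760.54.
Total = ¥12,778.42 + ¥330,760.54 = ¥343,538.96.

¥343,538.96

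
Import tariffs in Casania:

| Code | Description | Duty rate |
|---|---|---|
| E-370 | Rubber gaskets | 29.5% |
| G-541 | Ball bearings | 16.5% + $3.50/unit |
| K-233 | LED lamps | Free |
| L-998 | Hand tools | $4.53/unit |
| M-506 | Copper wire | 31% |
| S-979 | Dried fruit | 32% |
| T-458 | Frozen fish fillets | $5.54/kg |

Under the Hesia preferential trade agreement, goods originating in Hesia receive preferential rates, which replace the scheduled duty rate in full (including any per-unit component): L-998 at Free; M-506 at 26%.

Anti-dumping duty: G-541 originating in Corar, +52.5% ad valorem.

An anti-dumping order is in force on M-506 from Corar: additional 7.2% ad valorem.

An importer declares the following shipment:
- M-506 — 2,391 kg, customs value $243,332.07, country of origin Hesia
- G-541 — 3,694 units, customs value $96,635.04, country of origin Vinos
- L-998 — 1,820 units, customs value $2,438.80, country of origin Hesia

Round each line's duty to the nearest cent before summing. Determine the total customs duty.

Line 1 (M-506, Hesia, 2,391 kg, $243,332.07):
Base rate for M-506 is 31%.
Origin Hesia qualifies under the Casania–Hesia agreement and M-506 is covered: preferential rate 26% applies instead.
The additional-duty order on M-506 targets Corar, not Hesia; it does not apply.
Duty = $243,332.07 × 26% = $63,266.34.
Line 2 (G-541, Vinos, 3,694 units, $96,635.04):
Base rate for G-541 is 16.5% + $3.50/unit.
The additional-duty order on G-541 targets Corar, not Vinos; it does not apply.
Duty = $96,635.04 × 16.5% + 3,694 × $3.50 = $28,873.78.
Line 3 (L-998, Hesia, 1,820 units, $2,438.80):
Base rate for L-998 is $4.53/unit.
Origin Hesia qualifies under the Casania–Hesia agreement and L-998 is covered: preferential rate Free applies instead.
Duty = $2,438.80 × 0% = $0.00.
Total = $63,266.34 + $28,873.78 + $0.00 = $92,140.12.

$92,140.12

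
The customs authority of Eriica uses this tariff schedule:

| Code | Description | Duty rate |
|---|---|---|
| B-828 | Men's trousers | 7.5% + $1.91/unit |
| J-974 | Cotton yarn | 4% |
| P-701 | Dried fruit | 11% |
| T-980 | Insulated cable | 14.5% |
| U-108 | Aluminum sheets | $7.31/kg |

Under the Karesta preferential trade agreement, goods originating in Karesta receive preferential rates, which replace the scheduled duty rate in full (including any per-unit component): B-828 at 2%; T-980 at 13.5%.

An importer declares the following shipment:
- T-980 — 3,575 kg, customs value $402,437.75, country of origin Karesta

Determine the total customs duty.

$54,329.10

Line 1 (T-980, Karesta, 3,575 kg, $402,437.75):
Base rate for T-980 is 14.5%.
Origin Karesta qualifies under the Eriica–Karesta agreement and T-980 is covered: preferential rate 13.5% applies instead.
Duty = $402,437.75 × 13.5% = $54,329.10.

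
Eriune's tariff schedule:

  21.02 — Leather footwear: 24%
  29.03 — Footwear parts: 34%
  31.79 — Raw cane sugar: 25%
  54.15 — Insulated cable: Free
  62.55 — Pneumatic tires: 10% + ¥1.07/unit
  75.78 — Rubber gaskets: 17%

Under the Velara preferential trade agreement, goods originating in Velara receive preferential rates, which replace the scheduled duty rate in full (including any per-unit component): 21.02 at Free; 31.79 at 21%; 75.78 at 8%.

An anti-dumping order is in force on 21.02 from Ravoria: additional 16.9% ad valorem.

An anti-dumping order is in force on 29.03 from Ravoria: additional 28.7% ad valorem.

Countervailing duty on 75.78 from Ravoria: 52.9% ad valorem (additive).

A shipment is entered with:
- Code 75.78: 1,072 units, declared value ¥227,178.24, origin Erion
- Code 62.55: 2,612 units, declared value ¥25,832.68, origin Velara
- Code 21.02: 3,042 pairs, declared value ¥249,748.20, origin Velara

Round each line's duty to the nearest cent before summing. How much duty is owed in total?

¥43,998.41

Line 1 (75.78, Erion, 1,072 units, ¥227,178.24):
Base rate for 75.78 is 17%.
75.78 has an FTA preferential rate, but origin Erion is not Velara; base rate stands.
The additional-duty order on 75.78 targets Ravoria, not Erion; it does not apply.
Duty = ¥227,178.24 × 17% = ¥38,620.30.
Line 2 (62.55, Velara, 2,612 units, ¥25,832.68):
Base rate for 62.55 is 10% + ¥1.07/unit.
Origin Velara is the FTA partner but 62.55 is not on the preference list; base rate stands.
Duty = ¥25,832.68 × 10% + 2,612 × ¥1.07 = ¥5,378.11.
Line 3 (21.02, Velara, 3,042 pairs, ¥249,748.20):
Base rate for 21.02 is 24%.
Origin Velara qualifies under the Eriune–Velara agreement and 21.02 is covered: preferential rate Free applies instead.
The additional-duty order on 21.02 targets Ravoria, not Velara; it does not apply.
Duty = ¥249,748.20 × 0% = ¥0.00.
Total = ¥38,620.30 + ¥5,378.11 + ¥0.00 = ¥43,998.41.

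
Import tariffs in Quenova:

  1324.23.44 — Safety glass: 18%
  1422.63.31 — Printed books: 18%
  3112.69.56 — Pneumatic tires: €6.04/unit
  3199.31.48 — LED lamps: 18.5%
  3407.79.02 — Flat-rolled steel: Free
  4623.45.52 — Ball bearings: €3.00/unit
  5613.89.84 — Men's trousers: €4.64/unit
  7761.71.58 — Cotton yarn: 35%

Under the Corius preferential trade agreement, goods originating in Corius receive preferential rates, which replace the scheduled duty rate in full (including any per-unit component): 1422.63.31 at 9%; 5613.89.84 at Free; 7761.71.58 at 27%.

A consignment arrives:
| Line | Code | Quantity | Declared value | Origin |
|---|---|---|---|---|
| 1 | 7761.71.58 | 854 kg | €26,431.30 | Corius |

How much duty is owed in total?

€7,136.45

Line 1 (7761.71.58, Corius, 854 kg, €26,431.30):
Base rate for 7761.71.58 is 35%.
Origin Corius qualifies under the Quenova–Corius agreement and 7761.71.58 is covered: preferential rate 27% applies instead.
Duty = €26,431.30 × 27% = €7,136.45.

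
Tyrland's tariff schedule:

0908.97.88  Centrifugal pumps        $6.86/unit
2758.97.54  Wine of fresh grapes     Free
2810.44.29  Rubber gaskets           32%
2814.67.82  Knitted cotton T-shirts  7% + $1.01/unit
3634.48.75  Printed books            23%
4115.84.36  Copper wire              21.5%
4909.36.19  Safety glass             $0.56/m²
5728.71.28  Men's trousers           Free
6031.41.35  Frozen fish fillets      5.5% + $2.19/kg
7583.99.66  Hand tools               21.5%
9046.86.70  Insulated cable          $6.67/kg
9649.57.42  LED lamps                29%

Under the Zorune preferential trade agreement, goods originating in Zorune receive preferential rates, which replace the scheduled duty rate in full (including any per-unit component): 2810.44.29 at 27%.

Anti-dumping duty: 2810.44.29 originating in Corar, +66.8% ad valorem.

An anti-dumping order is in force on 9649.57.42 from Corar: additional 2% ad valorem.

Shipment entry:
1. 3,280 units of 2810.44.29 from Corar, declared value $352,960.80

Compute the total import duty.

$348,725.27

Line 1 (2810.44.29, Corar, 3,280 units, $352,960.80):
Base rate for 2810.44.29 is 32%.
2810.44.29 has an FTA preferential rate, but origin Corar is not Zorune; base rate stands.
Additional duty on 2810.44.29 from Corar: +66.8%. Applied ad valorem rate: 32% + 66.8% = 98.8%.
Duty = $352,960.80 × 98.8% = $348,725.27.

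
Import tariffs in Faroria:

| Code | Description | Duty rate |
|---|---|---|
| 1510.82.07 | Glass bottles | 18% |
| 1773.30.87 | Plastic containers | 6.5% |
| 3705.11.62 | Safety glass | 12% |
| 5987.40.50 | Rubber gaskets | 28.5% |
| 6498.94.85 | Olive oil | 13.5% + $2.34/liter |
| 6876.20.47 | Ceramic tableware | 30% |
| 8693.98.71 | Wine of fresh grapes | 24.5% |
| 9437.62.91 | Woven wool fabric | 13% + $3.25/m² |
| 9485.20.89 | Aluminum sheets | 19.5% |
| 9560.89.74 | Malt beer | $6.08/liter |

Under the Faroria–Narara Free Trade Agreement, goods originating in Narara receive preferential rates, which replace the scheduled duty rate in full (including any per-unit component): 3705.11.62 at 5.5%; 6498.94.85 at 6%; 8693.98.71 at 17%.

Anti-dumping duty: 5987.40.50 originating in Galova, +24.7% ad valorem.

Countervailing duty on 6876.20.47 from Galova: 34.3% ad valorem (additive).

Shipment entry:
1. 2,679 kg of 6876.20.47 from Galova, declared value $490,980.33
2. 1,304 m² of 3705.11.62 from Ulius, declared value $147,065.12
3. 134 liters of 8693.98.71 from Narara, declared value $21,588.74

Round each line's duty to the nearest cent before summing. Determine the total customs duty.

$337,018.25

Line 1 (6876.20.47, Galova, 2,679 kg, $490,980.33):
Base rate for 6876.20.47 is 30%.
Additional duty on 6876.20.47 from Galova: +34.3%. Applied ad valorem rate: 30% + 34.3% = 64.3%.
Duty = $490,980.33 × 64.3% = $315,700.35.
Line 2 (3705.11.62, Ulius, 1,304 m², $147,065.12):
Base rate for 3705.11.62 is 12%.
3705.11.62 has an FTA preferential rate, but origin Ulius is not Narara; base rate stands.
Duty = $147,065.12 × 12% = $17,647.81.
Line 3 (8693.98.71, Narara, 134 liters, $21,588.74):
Base rate for 8693.98.71 is 24.5%.
Origin Narara qualifies under the Faroria–Narara agreement and 8693.98.71 is covered: preferential rate 17% applies instead.
Duty = $21,588.74 × 17% = $3,670.09.
Total = $315,700.35 + $17,647.81 + $3,670.09 = $337,018.25.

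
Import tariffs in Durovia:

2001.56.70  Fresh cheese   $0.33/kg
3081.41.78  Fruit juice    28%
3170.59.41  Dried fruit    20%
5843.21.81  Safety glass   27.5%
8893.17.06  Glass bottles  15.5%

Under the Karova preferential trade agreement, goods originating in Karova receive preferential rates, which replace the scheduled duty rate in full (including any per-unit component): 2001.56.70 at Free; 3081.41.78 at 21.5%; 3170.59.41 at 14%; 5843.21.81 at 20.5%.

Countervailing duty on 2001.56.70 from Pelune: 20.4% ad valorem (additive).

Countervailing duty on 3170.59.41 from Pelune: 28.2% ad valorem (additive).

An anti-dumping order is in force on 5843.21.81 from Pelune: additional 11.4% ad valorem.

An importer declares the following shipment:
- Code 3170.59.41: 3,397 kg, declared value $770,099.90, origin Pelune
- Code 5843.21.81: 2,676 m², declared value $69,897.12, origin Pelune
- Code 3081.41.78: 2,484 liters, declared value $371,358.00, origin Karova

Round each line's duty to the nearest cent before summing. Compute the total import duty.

$478,220.10

Line 1 (3170.59.41, Pelune, 3,397 kg, $770,099.90):
Base rate for 3170.59.41 is 20%.
3170.59.41 has an FTA preferential rate, but origin Pelune is not Karova; base rate stands.
Additional duty on 3170.59.41 from Pelune: +28.2%. Applied ad valorem rate: 20% + 28.2% = 48.2%.
Duty = $770,099.90 × 48.2% = $371,188.15.
Line 2 (5843.21.81, Pelune, 2,676 m², $69,897.12):
Base rate for 5843.21.81 is 27.5%.
5843.21.81 has an FTA preferential rate, but origin Pelune is not Karova; base rate stands.
Additional duty on 5843.21.81 from Pelune: +11.4%. Applied ad valorem rate: 27.5% + 11.4% = 38.9%.
Duty = $69,897.12 × 38.9% = $27,189.98.
Line 3 (3081.41.78, Karova, 2,484 liters, $371,358.00):
Base rate for 3081.41.78 is 28%.
Origin Karova qualifies under the Durovia–Karova agreement and 3081.41.78 is covered: preferential rate 21.5% applies instead.
Duty = $371,358.00 × 21.5% = $79,841.97.
Total = $371,188.15 + $27,189.98 + $79,841.97 = $478,220.10.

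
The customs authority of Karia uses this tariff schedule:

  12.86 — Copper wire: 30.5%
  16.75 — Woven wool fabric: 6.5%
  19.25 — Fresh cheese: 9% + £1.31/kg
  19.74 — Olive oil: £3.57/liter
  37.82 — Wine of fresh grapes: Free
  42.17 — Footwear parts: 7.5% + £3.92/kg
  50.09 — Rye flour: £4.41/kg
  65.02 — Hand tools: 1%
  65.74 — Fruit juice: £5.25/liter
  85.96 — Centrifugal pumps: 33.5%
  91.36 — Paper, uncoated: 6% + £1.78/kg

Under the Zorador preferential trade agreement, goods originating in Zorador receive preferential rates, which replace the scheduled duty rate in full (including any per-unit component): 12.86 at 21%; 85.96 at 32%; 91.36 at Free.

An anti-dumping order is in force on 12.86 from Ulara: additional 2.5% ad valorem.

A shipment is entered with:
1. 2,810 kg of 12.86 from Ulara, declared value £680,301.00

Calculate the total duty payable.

£224,499.33

Line 1 (12.86, Ulara, 2,810 kg, £680,301.00):
Base rate for 12.86 is 30.5%.
12.86 has an FTA preferential rate, but origin Ulara is not Zorador; base rate stands.
Additional duty on 12.86 from Ulara: +2.5%. Applied ad valorem rate: 30.5% + 2.5% = 33%.
Duty = £680,301.00 × 33% = £224,499.33.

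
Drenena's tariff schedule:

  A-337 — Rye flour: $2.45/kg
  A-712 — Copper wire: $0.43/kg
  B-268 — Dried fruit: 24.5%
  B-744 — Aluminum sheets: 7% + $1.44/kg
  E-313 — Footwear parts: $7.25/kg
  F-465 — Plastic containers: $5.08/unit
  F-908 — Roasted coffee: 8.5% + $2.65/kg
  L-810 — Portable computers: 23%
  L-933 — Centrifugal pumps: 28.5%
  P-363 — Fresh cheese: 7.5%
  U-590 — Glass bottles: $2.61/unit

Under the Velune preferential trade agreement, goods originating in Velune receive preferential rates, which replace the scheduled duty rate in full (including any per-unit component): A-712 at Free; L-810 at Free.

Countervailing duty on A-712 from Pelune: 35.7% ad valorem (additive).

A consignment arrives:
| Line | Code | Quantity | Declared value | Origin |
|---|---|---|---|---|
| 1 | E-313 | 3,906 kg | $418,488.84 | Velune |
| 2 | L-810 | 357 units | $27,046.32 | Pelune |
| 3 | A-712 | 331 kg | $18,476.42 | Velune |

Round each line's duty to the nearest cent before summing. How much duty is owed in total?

Line 1 (E-313, Velune, 3,906 kg, $418,488.84):
Base rate for E-313 is $7.25/kg.
Origin Velune is the FTA partner but E-313 is not on the preference list; base rate stands.
Duty = 3,906 × $7.25 = $28,318.50.
Line 2 (L-810, Pelune, 357 units, $27,046.32):
Base rate for L-810 is 23%.
L-810 has an FTA preferential rate, but origin Pelune is not Velune; base rate stands.
Duty = $27,046.32 × 23% = $6,220.65.
Line 3 (A-712, Velune, 331 kg, $18,476.42):
Base rate for A-712 is $0.43/kg.
Origin Velune qualifies under the Drenena–Velune agreement and A-712 is covered: preferential rate Free applies instead.
The additional-duty order on A-712 targets Pelune, not Velune; it does not apply.
Duty = $18,476.42 × 0% = $0.00.
Total = $28,318.50 + $6,220.65 + $0.00 = $34,539.15.

$34,539.15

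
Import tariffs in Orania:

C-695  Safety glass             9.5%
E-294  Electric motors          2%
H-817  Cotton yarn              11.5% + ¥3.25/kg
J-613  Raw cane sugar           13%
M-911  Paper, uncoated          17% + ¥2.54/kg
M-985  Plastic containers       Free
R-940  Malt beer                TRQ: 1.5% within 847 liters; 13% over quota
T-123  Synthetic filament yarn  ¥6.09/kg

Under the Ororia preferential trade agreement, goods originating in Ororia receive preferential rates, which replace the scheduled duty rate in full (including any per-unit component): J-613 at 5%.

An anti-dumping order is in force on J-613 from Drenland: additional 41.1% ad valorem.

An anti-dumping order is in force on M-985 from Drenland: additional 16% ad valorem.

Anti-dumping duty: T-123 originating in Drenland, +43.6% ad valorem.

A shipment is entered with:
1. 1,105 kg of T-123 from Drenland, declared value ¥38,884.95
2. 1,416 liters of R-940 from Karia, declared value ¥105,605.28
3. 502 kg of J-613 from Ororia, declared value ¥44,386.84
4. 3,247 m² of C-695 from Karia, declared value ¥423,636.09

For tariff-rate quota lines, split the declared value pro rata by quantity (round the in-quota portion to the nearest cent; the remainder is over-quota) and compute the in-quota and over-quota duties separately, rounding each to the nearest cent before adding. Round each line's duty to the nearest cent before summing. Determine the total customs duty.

Line 1 (T-123, Drenland, 1,105 kg, ¥38,884.95):
Base rate for T-123 is ¥6.09/kg.
Additional duty on T-123 from Drenland: +43.6% ad valorem. Applied ad valorem rate = 43.6%.
Duty = ¥38,884.95 × 43.6% + 1,105 × ¥6.09 = ¥23,683.29.
Line 2 (R-940, Karia, 1,416 liters, ¥105,605.28):
Code R-940 is under a tariff-rate quota (threshold 847 liters). In-quota: 847 liters at 1.5%; over-quota: 569 liters at 13%.
Pro-rata value split: in-quota = ¥105,605.28 × 847/1,416 = ¥63,169.26; over-quota = ¥105,605.28 − ¥63,169.26 = ¥42,436.02.
In-quota duty = ¥63,169.26 × 1.5% = ¥947.54. Over-quota duty = ¥42,436.02 × 13% = ¥5,516.68.
Line duty = ¥947.54 + ¥5,516.68 = ¥6,464.22.
Line 3 (J-613, Ororia, 502 kg, ¥44,386.84):
Base rate for J-613 is 13%.
Origin Ororia qualifies under the Orania–Ororia agreement and J-613 is covered: preferential rate 5% applies instead.
The additional-duty order on J-613 targets Drenland, not Ororia; it does not apply.
Duty = ¥44,386.84 × 5% = ¥2,219.34.
Line 4 (C-695, Karia, 3,247 m², ¥423,636.09):
Base rate for C-695 is 9.5%.
Duty = ¥423,636.09 × 9.5% = ¥40,245.43.
Total = ¥23,683.29 + ¥6,464.22 + ¥2,219.34 + ¥40,245.43 = ¥72,612.28.

¥72,612.28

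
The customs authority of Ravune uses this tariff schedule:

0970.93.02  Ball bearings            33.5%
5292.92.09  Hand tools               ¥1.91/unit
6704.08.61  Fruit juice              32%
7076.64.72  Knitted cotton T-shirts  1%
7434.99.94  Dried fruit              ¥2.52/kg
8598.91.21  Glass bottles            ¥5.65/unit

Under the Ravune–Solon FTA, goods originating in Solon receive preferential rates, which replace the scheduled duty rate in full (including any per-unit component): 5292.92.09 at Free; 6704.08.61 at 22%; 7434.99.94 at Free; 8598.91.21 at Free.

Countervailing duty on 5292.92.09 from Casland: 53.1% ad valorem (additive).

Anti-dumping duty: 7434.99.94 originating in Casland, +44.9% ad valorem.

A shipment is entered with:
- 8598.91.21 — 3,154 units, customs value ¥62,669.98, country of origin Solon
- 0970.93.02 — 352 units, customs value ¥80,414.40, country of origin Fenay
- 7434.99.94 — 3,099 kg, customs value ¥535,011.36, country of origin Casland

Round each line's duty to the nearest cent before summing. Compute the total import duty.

Line 1 (8598.91.21, Solon, 3,154 units, ¥62,669.98):
Base rate for 8598.91.21 is ¥5.65/unit.
Origin Solon qualifies under the Ravune–Solon agreement and 8598.91.21 is covered: preferential rate Free applies instead.
Duty = ¥62,669.98 × 0% = ¥0.00.
Line 2 (0970.93.02, Fenay, 352 units, ¥80,414.40):
Base rate for 0970.93.02 is 33.5%.
Duty = ¥80,414.40 × 33.5% = ¥26,938.82.
Line 3 (7434.99.94, Casland, 3,099 kg, ¥535,011.36):
Base rate for 7434.99.94 is ¥2.52/kg.
7434.99.94 has an FTA preferential rate, but origin Casland is not Solon; base rate stands.
Additional duty on 7434.99.94 from Casland: +44.9% ad valorem. Applied ad valorem rate = 44.9%.
Duty = ¥535,011.36 × 44.9% + 3,099 × ¥2.52 = ¥248,029.58.
Total = ¥0.00 + ¥26,938.82 + ¥248,029.58 = ¥274,968.40.

¥274,968.40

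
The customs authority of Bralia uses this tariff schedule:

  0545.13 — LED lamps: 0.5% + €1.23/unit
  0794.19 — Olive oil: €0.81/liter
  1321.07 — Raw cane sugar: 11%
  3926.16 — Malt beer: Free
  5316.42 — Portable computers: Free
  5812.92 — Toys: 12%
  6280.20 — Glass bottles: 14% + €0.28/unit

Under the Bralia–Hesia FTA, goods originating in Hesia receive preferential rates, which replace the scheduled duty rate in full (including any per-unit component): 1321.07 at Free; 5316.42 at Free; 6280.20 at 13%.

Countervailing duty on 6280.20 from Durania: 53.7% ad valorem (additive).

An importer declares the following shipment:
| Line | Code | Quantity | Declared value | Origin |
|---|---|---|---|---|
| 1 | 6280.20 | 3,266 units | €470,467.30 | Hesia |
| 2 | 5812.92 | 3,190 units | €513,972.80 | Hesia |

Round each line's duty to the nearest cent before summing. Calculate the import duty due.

Line 1 (6280.20, Hesia, 3,266 units, €470,467.30):
Base rate for 6280.20 is 14% + €0.28/unit.
Origin Hesia qualifies under the Bralia–Hesia agreement and 6280.20 is covered: preferential rate 13% applies instead.
The additional-duty order on 6280.20 targets Durania, not Hesia; it does not apply.
Duty = €470,467.30 × 13% = €61,160.75.
Line 2 (5812.92, Hesia, 3,190 units, €513,972.80):
Base rate for 5812.92 is 12%.
Origin Hesia is the FTA partner but 5812.92 is not on the preference list; base rate stands.
Duty = €513,972.80 × 12% = €61,676.74.
Total = €61,160.75 + €61,676.74 = €122,837.49.

€122,837.49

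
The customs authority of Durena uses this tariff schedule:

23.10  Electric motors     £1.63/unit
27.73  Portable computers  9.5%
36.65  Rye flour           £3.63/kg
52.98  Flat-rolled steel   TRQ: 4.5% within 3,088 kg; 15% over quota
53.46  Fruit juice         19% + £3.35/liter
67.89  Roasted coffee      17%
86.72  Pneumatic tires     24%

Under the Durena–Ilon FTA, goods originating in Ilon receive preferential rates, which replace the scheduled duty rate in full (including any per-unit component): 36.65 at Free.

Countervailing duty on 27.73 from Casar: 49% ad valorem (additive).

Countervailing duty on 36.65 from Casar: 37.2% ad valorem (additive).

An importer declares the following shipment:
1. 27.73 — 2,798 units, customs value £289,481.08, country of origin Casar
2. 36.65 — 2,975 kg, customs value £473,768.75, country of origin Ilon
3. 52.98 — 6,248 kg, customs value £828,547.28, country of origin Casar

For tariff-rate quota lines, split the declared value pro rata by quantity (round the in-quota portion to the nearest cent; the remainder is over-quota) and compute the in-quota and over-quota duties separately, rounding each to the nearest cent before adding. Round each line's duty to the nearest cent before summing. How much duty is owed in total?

Line 1 (27.73, Casar, 2,798 units, £289,481.08):
Base rate for 27.73 is 9.5%.
Additional duty on 27.73 from Casar: +49%. Applied ad valorem rate: 9.5% + 49% = 58.5%.
Duty = £289,481.08 × 58.5% = £169,346.43.
Line 2 (36.65, Ilon, 2,975 kg, £473,768.75):
Base rate for 36.65 is £3.63/kg.
Origin Ilon qualifies under the Durena–Ilon agreement and 36.65 is covered: preferential rate Free applies instead.
The additional-duty order on 36.65 targets Casar, not Ilon; it does not apply.
Duty = £473,768.75 × 0% = £0.00.
Line 3 (52.98, Casar, 6,248 kg, £828,547.28):
Code 52.98 is under a tariff-rate quota (threshold 3,088 kg). In-quota: 3,088 kg at 4.5%; over-quota: 3,160 kg at 15%.
Pro-rata value split: in-quota = £828,547.28 × 3,088/6,248 = £409,499.68; over-quota = £828,547.28 − £409,499.68 = £419,047.60.
In-quota duty = £409,499.68 × 4.5% = £18,427.49. Over-quota duty = £419,047.60 × 15% = £62,857.14.
Line duty = £18,427.49 + £62,857.14 = £81,284.63.
Total = £169,346.43 + £0.00 + £81,284.63 = £250,631.06.

£250,631.06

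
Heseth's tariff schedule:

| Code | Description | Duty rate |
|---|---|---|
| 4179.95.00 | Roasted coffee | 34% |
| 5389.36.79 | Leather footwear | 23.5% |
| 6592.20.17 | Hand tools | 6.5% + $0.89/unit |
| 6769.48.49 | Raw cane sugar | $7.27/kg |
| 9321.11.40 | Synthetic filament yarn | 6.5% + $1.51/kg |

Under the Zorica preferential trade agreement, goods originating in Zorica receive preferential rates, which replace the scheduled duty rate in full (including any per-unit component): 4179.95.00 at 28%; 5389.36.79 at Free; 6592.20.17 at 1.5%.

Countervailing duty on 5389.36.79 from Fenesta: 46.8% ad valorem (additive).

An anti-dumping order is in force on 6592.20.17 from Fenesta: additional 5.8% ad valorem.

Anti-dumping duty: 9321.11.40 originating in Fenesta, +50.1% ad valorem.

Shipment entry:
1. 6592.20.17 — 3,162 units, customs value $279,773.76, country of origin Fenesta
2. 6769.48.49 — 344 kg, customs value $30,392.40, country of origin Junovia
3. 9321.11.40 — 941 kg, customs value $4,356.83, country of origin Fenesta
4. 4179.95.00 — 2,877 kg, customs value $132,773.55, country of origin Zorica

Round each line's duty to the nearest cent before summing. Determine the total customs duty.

$80,790.70

Line 1 (6592.20.17, Fenesta, 3,162 units, $279,773.76):
Base rate for 6592.20.17 is 6.5% + $0.89/unit.
6592.20.17 has an FTA preferential rate, but origin Fenesta is not Zorica; base rate stands.
Additional duty on 6592.20.17 from Fenesta: +5.8%. Applied ad valorem rate: 6.5% + 5.8% = 12.3%.
Duty = $279,773.76 × 12.3% + 3,162 × $0.89 = $37,226.35.
Line 2 (6769.48.49, Junovia, 344 kg, $30,392.40):
Base rate for 6769.48.49 is $7.27/kg.
Duty = 344 × $7.27 = $2,500.88.
Line 3 (9321.11.40, Fenesta, 941 kg, $4,356.83):
Base rate for 9321.11.40 is 6.5% + $1.51/kg.
Additional duty on 9321.11.40 from Fenesta: +50.1%. Applied ad valorem rate: 6.5% + 50.1% = 56.6%.
Duty = $4,356.83 × 56.6% + 941 × $1.51 = $3,886.88.
Line 4 (4179.95.00, Zorica, 2,877 kg, $132,773.55):
Base rate for 4179.95.00 is 34%.
Origin Zorica qualifies under the Heseth–Zorica agreement and 4179.95.00 is covered: preferential rate 28% applies instead.
Duty = $132,773.55 × 28% = $37,176.59.
Total = $37,226.35 + $2,500.88 + $3,886.88 + $37,176.59 = $80,790.70.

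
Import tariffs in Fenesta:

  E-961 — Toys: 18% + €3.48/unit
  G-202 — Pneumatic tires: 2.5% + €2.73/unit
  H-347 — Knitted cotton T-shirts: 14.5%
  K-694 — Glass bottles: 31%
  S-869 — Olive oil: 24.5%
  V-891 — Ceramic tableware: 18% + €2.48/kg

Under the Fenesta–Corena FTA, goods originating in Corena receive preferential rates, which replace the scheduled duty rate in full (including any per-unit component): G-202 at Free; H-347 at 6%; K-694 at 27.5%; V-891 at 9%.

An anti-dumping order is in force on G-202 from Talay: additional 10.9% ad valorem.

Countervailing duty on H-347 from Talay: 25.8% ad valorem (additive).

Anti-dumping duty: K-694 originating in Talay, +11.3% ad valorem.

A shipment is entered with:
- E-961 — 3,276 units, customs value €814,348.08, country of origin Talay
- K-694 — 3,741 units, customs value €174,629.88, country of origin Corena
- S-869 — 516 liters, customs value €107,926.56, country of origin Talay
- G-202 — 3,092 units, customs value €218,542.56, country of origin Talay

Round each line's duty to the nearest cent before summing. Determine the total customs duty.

Line 1 (E-961, Talay, 3,276 units, €814,348.08):
Base rate for E-961 is 18% + €3.48/unit.
Duty = €814,348.08 × 18% + 3,276 × €3.48 = €157,983.13.
Line 2 (K-694, Corena, 3,741 units, €174,629.88):
Base rate for K-694 is 31%.
Origin Corena qualifies under the Fenesta–Corena agreement and K-694 is covered: preferential rate 27.5% applies instead.
The additional-duty order on K-694 targets Talay, not Corena; it does not apply.
Duty = €174,629.88 × 27.5% = €48,023.22.
Line 3 (S-869, Talay, 516 liters, €107,926.56):
Base rate for S-869 is 24.5%.
Duty = €107,926.56 × 24.5% = €26,442.01.
Line 4 (G-202, Talay, 3,092 units, €218,542.56):
Base rate for G-202 is 2.5% + €2.73/unit.
G-202 has an FTA preferential rate, but origin Talay is not Corena; base rate stands.
Additional duty on G-202 from Talay: +10.9%. Applied ad valorem rate: 2.5% + 10.9% = 13.4%.
Duty = €218,542.56 × 13.4% + 3,092 × €2.73 = €37,725.86.
Total = €157,983.13 + €48,023.22 + €26,442.01 + €37,725.86 = €270,174.22.

€270,174.22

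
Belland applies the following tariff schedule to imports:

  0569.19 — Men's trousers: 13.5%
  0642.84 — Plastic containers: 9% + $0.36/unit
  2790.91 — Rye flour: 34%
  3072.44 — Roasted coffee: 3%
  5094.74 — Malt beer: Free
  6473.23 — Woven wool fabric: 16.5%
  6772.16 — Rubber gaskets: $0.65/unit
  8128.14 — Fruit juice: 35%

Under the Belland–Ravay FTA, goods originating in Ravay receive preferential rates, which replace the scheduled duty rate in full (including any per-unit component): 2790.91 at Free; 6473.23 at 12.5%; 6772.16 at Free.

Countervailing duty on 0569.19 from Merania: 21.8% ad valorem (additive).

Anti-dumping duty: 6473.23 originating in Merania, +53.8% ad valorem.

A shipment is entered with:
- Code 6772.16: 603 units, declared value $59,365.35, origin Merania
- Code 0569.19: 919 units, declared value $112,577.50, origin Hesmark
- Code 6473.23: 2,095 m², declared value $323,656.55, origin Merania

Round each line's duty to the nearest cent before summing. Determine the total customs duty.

$243,120.46

Line 1 (6772.16, Merania, 603 units, $59,365.35):
Base rate for 6772.16 is $0.65/unit.
6772.16 has an FTA preferential rate, but origin Merania is not Ravay; base rate stands.
Duty = 603 × $0.65 = $391.95.
Line 2 (0569.19, Hesmark, 919 units, $112,577.50):
Base rate for 0569.19 is 13.5%.
The additional-duty order on 0569.19 targets Merania, not Hesmark; it does not apply.
Duty = $112,577.50 × 13.5% = $15,197.96.
Line 3 (6473.23, Merania, 2,095 m², $323,656.55):
Base rate for 6473.23 is 16.5%.
6473.23 has an FTA preferential rate, but origin Merania is not Ravay; base rate stands.
Additional duty on 6473.23 from Merania: +53.8%. Applied ad valorem rate: 16.5% + 53.8% = 70.3%.
Duty = $323,656.55 × 70.3% = $227,530.55.
Total = $391.95 + $15,197.96 + $227,530.55 = $243,120.46.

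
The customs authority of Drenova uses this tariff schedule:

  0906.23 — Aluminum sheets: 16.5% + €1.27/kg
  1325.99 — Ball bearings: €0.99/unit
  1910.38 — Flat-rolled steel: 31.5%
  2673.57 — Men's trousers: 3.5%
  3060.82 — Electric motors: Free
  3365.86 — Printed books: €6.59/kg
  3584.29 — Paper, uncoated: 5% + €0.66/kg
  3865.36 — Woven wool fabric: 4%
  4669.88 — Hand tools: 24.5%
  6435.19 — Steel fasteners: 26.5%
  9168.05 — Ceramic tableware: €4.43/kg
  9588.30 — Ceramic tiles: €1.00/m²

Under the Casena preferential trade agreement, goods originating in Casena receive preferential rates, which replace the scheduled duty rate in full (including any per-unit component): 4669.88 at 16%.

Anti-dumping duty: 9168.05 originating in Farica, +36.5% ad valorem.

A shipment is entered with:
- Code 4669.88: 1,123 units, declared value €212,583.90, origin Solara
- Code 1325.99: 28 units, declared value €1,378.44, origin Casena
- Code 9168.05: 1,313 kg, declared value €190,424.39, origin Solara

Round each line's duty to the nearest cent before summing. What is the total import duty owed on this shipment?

€57,927.37

Line 1 (4669.88, Solara, 1,123 units, €212,583.90):
Base rate for 4669.88 is 24.5%.
4669.88 has an FTA preferential rate, but origin Solara is not Casena; base rate stands.
Duty = €212,583.90 × 24.5% = €52,083.06.
Line 2 (1325.99, Casena, 28 units, €1,378.44):
Base rate for 1325.99 is €0.99/unit.
Origin Casena is the FTA partner but 1325.99 is not on the preference list; base rate stands.
Duty = 28 × €0.99 = €27.72.
Line 3 (9168.05, Solara, 1,313 kg, €190,424.39):
Base rate for 9168.05 is €4.43/kg.
The additional-duty order on 9168.05 targets Farica, not Solara; it does not apply.
Duty = 1,313 × €4.43 = €5,816.59.
Total = €52,083.06 + €27.72 + €5,816.59 = €57,927.37.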